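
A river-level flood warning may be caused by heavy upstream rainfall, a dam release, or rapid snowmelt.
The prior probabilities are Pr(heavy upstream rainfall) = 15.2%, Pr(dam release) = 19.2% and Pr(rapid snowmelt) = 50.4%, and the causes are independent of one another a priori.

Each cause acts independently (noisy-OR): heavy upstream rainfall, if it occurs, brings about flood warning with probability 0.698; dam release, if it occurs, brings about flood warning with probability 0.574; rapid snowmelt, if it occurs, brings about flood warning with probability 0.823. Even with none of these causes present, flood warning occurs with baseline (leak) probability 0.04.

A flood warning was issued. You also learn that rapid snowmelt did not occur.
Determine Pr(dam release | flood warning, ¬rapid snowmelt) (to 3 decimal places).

Pr(dam release | flood warning, ¬rapid snowmelt) ≈ 0.515

Under noisy-OR, P(flood warning | causes) = 1 − (1−0.04)·∏(1−qᵢ) over the active causes.
Numerator (weight on configurations with dam release): 0.096231 + 0.025580 = 0.121811
Normalizer over all consistent configurations: 0.04*0.848*0.808 + 0.59104*0.848*0.192 + 0.71008*0.152*0.808 + 0.876494*0.152*0.192 = 0.236427
P(dam release | flood warning, ¬rapid snowmelt) = 0.121811/0.236427 ≈ 0.515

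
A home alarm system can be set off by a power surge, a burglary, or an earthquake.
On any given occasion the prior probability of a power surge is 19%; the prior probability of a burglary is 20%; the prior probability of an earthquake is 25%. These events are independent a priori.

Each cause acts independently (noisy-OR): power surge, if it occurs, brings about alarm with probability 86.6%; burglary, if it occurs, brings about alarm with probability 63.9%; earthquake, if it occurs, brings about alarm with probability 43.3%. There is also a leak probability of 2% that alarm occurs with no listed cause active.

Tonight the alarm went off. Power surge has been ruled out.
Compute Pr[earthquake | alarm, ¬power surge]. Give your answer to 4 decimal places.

Pr[earthquake | alarm, ¬power surge] ≈ 0.5419

Under noisy-OR, P(alarm | causes) = 1 − (1−0.02)·∏(1−qᵢ) over the active causes.
P(alarm | ¬power surge) = 0.02×0.8×0.75 + 0.44434×0.8×0.25 + 0.64622×0.2×0.75 + 0.799407×0.2×0.25 = 0.012000 + 0.088868 + 0.096933 + 0.039970 = 0.237771
Restricting to configurations with earthquake present: 0.088868 + 0.039970 = 0.128838.
So P(earthquake | alarm, ¬power surge) = 0.128838/0.237771 ≈ 0.5419.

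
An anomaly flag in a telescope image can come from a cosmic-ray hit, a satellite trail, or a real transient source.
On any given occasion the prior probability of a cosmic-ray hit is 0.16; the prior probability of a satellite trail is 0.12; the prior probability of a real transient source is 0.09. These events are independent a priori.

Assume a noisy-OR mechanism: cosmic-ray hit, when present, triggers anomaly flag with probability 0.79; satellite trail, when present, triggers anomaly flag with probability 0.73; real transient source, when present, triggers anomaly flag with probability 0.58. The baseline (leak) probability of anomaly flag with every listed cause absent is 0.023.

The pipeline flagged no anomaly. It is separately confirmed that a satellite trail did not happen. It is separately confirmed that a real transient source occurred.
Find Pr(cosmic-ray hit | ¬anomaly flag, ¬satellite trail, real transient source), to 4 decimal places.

Under noisy-OR, P(anomaly flag | causes) = 1 − (1−0.023)·∏(1−qᵢ) over the active causes.
P(¬anomaly flag | ¬satellite trail, real transient source) = 0.41034*0.84 + 0.086171*0.16 = 0.344686 + 0.013787 = 0.358473
The cosmic-ray hit-present share is 0.086171*0.16 = 0.013787.
Hence the posterior is 0.013787/0.358473 ≈ 0.0385.

Pr(cosmic-ray hit | ¬anomaly flag, ¬satellite trail, real transient source) ≈ 0.0385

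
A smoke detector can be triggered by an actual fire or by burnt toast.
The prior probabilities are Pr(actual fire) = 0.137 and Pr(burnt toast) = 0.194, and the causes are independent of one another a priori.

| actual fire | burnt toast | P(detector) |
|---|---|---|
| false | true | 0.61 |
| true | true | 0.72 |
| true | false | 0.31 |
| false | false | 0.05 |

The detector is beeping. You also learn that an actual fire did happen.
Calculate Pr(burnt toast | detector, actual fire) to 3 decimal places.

P(detector | actual fire) = 0.31·0.806 + 0.72·0.194 = 0.249860 + 0.139680 = 0.389540
The burnt toast-present share is 0.72·0.194 = 0.139680.
P(burnt toast | detector, actual fire) = 0.139680 / 0.389540 ≈ 0.359

Pr(burnt toast | detector, actual fire) ≈ 0.359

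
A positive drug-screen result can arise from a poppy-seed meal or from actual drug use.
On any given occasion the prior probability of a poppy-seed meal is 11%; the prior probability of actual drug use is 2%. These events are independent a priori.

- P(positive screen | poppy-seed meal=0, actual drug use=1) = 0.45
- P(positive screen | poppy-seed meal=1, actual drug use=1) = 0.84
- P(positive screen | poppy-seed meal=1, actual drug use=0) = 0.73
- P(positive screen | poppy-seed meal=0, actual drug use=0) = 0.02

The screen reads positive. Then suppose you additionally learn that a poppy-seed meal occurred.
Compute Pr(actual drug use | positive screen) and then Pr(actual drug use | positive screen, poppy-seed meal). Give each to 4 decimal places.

Pr(actual drug use | positive screen) ≈ 0.0930; Pr(actual drug use | positive screen, poppy-seed meal) ≈ 0.0229

By total probability over the 4 (poppy-seed meal, actual drug use) configurations:
  P(positive screen) = 0.02×0.89×0.98 + 0.45×0.89×0.02 + 0.73×0.11×0.98 + 0.84×0.11×0.02
        = 0.017444 + 0.008010 + 0.078694 + 0.001848 = 0.105996
Keeping only the actual drug use-present terms gives 0.009858, so
  P(actual drug use | positive screen) = 0.009858 / 0.105996 ≈ 0.0930

Now condition on the additional information:
For the numerator, keep only actual drug use=true terms: 0.84*0.02 = 0.016800
Denominator P(positive screen | poppy-seed meal): 0.73*0.98 + 0.84*0.02 = 0.732200
P(actual drug use | positive screen, poppy-seed meal) = 0.016800/0.732200 ≈ 0.0229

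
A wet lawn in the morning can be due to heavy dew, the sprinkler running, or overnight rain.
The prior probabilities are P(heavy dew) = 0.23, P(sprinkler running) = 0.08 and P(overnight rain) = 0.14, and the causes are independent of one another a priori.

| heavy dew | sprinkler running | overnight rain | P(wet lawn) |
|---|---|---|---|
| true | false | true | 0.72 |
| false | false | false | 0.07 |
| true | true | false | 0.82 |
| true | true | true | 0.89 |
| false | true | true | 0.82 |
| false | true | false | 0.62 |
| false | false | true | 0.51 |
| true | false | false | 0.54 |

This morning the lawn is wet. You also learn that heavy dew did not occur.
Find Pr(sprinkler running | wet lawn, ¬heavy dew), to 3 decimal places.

Pr(sprinkler running | wet lawn, ¬heavy dew) ≈ 0.300

By total probability over the 4 (sprinkler running, overnight rain) configurations:
  P(wet lawn | ¬heavy dew) = 0.07×0.92×0.86 + 0.51×0.92×0.14 + 0.62×0.08×0.86 + 0.82×0.08×0.14
        = 0.055384 + 0.065688 + 0.042656 + 0.009184 = 0.172912
The terms with sprinkler running present sum to 0.051840, so
  P(sprinkler running | wet lawn, ¬heavy dew) = 0.051840 / 0.172912 ≈ 0.300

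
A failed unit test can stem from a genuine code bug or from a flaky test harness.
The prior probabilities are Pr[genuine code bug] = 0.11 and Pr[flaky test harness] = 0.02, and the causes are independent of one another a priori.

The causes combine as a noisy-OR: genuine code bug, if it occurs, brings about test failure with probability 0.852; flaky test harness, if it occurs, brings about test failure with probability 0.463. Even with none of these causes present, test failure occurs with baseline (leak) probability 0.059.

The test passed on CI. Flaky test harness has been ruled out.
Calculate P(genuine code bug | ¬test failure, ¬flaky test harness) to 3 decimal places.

P(genuine code bug | ¬test failure, ¬flaky test harness) ≈ 0.018

Under noisy-OR, P(test failure | causes) = 1 − (1−0.059)·∏(1−qᵢ) over the active causes.
P(¬test failure | ¬flaky test harness) = 0.941·0.89 + 0.139268·0.11 = 0.837490 + 0.015319 = 0.852809
Of this, 0.015319 comes from 0.139268·0.11 (the genuine code bug=true cases).
P(genuine code bug | ¬test failure, ¬flaky test harness) = 0.015319 / 0.852809 ≈ 0.018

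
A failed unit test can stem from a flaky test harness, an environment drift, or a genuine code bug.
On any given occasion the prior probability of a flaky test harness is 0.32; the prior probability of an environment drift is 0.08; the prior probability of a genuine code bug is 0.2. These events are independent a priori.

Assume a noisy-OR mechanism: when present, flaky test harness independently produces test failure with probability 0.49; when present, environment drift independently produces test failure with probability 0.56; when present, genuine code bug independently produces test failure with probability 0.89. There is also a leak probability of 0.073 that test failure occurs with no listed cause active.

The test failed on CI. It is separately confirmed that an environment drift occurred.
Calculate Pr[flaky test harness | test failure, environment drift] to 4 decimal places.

Under noisy-OR, P(test failure | causes) = 1 − (1−0.073)·∏(1−qᵢ) over the active causes.
Weight on flaky test harness=true, given the evidence: 0.202747 + 0.062536 = 0.265283
The normalizing constant is 0.59212×0.68×0.8 + 0.955133×0.68×0.2 + 0.791981×0.32×0.8 + 0.977118×0.32×0.2 = 0.717294
Posterior = 0.265283 / 0.717294 ≈ 0.3698

Pr[flaky test harness | test failure, environment drift] ≈ 0.3698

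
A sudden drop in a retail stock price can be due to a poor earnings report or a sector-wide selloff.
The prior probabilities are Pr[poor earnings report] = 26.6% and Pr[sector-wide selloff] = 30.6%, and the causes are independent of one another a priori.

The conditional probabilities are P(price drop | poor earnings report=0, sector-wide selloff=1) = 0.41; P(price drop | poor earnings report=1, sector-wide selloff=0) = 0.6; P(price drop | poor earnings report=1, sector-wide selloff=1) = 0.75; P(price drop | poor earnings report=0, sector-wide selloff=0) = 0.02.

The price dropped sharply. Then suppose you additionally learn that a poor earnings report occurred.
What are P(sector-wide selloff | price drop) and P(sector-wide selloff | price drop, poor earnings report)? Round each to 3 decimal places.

P(sector-wide selloff | price drop) ≈ 0.559; P(sector-wide selloff | price drop, poor earnings report) ≈ 0.355

Sum P(price drop|·) weighted by the priors over the 4 (poor earnings report, sector-wide selloff) configurations:
  P(price drop) = 0.02*0.734*0.694 + 0.41*0.734*0.306 + 0.6*0.266*0.694 + 0.75*0.266*0.306
        = 0.010188 + 0.092088 + 0.110762 + 0.061047 = 0.274085
The terms with sector-wide selloff present sum to 0.153135, so
  P(sector-wide selloff | price drop) = 0.153135 / 0.274085 ≈ 0.559

Now also conditioning on poor earnings report=true:
P(price drop | poor earnings report) = 0.6·0.694 + 0.75·0.306 = 0.416400 + 0.229500 = 0.645900
The sector-wide selloff-present share is 0.75·0.306 = 0.229500.
So P(sector-wide selloff | price drop, poor earnings report) = 0.229500/0.645900 ≈ 0.355.
The drop from 0.559 to 0.355 is the explaining-away (discounting) effect.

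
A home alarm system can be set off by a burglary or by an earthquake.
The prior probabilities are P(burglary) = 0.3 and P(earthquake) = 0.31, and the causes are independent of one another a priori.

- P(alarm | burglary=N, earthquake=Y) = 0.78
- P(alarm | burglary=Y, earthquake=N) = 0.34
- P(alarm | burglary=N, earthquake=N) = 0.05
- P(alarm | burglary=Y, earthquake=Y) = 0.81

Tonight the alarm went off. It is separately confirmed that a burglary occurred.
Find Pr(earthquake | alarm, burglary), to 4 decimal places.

Weight on earthquake=true, given the evidence: 0.81*0.31 = 0.251100
Denominator P(alarm | burglary): 0.34*0.69 + 0.81*0.31 = 0.485700
P(earthquake | alarm, burglary) = 0.251100/0.485700 ≈ 0.5170

Pr(earthquake | alarm, burglary) ≈ 0.5170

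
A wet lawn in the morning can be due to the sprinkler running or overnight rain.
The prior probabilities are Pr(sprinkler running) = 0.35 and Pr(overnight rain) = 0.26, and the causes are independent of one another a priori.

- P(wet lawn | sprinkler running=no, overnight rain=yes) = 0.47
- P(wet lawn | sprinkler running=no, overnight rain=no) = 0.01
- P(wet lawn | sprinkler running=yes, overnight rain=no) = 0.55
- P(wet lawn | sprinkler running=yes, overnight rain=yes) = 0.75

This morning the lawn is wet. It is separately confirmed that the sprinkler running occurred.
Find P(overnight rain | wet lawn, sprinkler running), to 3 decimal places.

Sum P(wet lawn|·) weighted by the priors over both values of overnight rain:
  P(wet lawn | sprinkler running) = 0.55*0.74 + 0.75*0.26
        = 0.407000 + 0.195000 = 0.602000
Configurations with overnight rain contribute 0.195000, so
  P(overnight rain | wet lawn, sprinkler running) = 0.195000 / 0.602000 ≈ 0.324

P(overnight rain | wet lawn, sprinkler running) ≈ 0.324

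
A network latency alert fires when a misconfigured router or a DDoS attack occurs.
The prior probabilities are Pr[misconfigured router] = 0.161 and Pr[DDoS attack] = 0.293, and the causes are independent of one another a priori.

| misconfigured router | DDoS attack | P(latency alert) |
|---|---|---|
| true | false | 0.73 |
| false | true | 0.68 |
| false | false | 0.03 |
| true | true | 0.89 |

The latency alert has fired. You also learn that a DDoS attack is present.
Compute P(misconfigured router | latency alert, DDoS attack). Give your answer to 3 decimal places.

Enumerate both values of misconfigured router and weight by the priors:
  P(latency alert | DDoS attack) = 0.68·0.839 + 0.89·0.161
        = 0.570520 + 0.143290 = 0.713810
Keeping only the misconfigured router-present terms gives 0.143290, so
  P(misconfigured router | latency alert, DDoS attack) = 0.143290 / 0.713810 ≈ 0.201

P(misconfigured router | latency alert, DDoS attack) ≈ 0.201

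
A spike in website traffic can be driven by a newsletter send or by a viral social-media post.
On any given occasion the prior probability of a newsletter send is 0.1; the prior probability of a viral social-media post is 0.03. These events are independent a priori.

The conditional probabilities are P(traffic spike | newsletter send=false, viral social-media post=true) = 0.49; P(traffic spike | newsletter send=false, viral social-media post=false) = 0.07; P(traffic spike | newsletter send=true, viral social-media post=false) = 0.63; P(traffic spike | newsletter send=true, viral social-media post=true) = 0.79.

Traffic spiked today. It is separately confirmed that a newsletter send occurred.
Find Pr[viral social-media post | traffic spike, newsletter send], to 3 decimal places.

Pr[viral social-media post | traffic spike, newsletter send] ≈ 0.037

Weight on viral social-media post=true, given the evidence: 0.79*0.03 = 0.023700
Denominator P(traffic spike | newsletter send): 0.63*0.97 + 0.79*0.03 = 0.634800
P(viral social-media post | traffic spike, newsletter send) = 0.023700/0.634800 ≈ 0.037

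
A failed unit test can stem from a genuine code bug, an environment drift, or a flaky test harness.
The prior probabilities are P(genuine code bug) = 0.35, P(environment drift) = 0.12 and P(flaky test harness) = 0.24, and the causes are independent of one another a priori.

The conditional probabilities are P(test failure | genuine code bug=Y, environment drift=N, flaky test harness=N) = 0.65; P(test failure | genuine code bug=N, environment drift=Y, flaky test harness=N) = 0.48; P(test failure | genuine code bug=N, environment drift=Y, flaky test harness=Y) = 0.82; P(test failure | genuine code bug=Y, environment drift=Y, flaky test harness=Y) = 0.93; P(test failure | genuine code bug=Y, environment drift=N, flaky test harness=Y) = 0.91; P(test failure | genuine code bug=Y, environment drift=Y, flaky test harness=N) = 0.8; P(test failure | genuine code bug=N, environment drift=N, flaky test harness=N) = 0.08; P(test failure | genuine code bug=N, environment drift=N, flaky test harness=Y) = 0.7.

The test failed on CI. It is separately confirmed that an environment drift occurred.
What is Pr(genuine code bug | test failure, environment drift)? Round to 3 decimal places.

P(test failure | environment drift) = 0.48*0.65*0.76 + 0.82*0.65*0.24 + 0.8*0.35*0.76 + 0.93*0.35*0.24 = 0.237120 + 0.127920 + 0.212800 + 0.078120 = 0.655960
The genuine code bug-present share is 0.212800 + 0.078120 = 0.290920.
Hence the posterior is 0.290920/0.655960 ≈ 0.444.

Pr(genuine code bug | test failure, environment drift) ≈ 0.444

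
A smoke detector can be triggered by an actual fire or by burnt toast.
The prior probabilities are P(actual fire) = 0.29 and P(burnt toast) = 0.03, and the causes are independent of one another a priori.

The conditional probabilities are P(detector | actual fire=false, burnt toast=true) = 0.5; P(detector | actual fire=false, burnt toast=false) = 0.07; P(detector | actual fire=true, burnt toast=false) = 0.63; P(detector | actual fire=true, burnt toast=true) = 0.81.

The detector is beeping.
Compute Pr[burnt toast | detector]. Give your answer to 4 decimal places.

Pr[burnt toast | detector] ≈ 0.0728

Enumerate the 4 (actual fire, burnt toast) configurations and weight by the priors:
  P(detector) = 0.07*0.71*0.97 + 0.5*0.71*0.03 + 0.63*0.29*0.97 + 0.81*0.29*0.03
        = 0.048209 + 0.010650 + 0.177219 + 0.007047 = 0.243125
Configurations with burnt toast contribute 0.017697, so
  P(burnt toast | detector) = 0.017697 / 0.243125 ≈ 0.0728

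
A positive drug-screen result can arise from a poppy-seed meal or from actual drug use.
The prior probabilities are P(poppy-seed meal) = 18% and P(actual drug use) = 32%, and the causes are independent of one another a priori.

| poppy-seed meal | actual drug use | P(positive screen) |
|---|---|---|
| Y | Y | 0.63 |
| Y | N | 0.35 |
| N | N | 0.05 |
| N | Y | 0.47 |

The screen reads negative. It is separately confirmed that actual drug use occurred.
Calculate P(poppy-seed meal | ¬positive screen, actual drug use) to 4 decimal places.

For the numerator, keep only poppy-seed meal=true terms: 0.37×0.18 = 0.066600
Denominator P(¬positive screen | actual drug use): 0.53×0.82 + 0.37×0.18 = 0.501200
Posterior = 0.066600 / 0.501200 ≈ 0.1329

P(poppy-seed meal | ¬positive screen, actual drug use) ≈ 0.1329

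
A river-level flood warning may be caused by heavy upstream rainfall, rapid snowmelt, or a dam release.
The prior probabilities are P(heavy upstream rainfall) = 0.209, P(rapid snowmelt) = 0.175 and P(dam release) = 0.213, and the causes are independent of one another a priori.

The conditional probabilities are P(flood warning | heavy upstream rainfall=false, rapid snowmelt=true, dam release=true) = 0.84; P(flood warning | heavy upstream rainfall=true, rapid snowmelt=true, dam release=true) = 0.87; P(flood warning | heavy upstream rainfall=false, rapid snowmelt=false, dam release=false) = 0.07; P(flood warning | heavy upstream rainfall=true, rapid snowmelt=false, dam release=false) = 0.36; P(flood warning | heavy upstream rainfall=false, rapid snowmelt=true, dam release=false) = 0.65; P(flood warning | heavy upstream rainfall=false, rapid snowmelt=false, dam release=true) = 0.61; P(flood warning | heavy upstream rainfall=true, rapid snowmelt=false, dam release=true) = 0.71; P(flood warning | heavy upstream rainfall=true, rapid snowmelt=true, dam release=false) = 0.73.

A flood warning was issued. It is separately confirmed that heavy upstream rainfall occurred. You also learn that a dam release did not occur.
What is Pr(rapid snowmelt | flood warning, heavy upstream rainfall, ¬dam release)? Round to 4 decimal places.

Pr(rapid snowmelt | flood warning, heavy upstream rainfall, ¬dam release) ≈ 0.3008

P(flood warning | heavy upstream rainfall, ¬dam release) = 0.36*0.825 + 0.73*0.175 = 0.297000 + 0.127750 = 0.424750
Restricting to configurations with rapid snowmelt present: 0.73*0.175 = 0.127750.
P(rapid snowmelt | flood warning, heavy upstream rainfall, ¬dam release) = 0.127750 / 0.424750 ≈ 0.3008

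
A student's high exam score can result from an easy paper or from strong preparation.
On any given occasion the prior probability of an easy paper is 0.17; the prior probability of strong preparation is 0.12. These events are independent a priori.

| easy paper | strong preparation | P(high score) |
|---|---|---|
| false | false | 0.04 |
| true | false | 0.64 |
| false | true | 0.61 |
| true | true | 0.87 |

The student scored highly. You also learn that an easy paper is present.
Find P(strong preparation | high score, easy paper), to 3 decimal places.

P(strong preparation | high score, easy paper) ≈ 0.156

Sum P(high score|·) weighted by the priors over both values of strong preparation:
  P(high score | easy paper) = 0.64·0.88 + 0.87·0.12
        = 0.563200 + 0.104400 = 0.667600
Configurations with strong preparation contribute 0.104400, so
  P(strong preparation | high score, easy paper) = 0.104400 / 0.667600 ≈ 0.156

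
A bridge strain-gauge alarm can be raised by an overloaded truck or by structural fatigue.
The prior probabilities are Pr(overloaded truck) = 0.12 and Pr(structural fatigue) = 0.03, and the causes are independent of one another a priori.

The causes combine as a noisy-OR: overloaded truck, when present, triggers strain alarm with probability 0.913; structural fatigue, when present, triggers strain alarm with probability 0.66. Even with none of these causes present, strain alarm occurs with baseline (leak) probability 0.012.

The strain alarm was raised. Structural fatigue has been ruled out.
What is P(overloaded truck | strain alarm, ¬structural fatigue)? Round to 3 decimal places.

P(overloaded truck | strain alarm, ¬structural fatigue) ≈ 0.912

Under noisy-OR, P(strain alarm | causes) = 1 − (1−0.012)·∏(1−qᵢ) over the active causes.
P(strain alarm | ¬structural fatigue) = 0.012×0.88 + 0.914044×0.12 = 0.010560 + 0.109685 = 0.120245
Restricting to configurations with overloaded truck present: 0.914044×0.12 = 0.109685.
Hence the posterior is 0.109685/0.120245 ≈ 0.912.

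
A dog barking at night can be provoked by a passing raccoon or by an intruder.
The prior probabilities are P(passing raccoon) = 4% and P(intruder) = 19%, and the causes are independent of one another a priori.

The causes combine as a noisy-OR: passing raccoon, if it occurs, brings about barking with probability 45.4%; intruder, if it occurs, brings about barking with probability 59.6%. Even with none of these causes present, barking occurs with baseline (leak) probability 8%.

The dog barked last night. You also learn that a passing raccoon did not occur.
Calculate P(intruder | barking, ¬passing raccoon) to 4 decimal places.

Under noisy-OR, P(barking | causes) = 1 − (1−0.08)·∏(1−qᵢ) over the active causes.
Weight on intruder=true, given the evidence: 0.62832*0.19 = 0.119381
The normalizing constant is 0.08*0.81 + 0.62832*0.19 = 0.184181
P(intruder | barking, ¬passing raccoon) = 0.119381/0.184181 ≈ 0.6482

P(intruder | barking, ¬passing raccoon) ≈ 0.6482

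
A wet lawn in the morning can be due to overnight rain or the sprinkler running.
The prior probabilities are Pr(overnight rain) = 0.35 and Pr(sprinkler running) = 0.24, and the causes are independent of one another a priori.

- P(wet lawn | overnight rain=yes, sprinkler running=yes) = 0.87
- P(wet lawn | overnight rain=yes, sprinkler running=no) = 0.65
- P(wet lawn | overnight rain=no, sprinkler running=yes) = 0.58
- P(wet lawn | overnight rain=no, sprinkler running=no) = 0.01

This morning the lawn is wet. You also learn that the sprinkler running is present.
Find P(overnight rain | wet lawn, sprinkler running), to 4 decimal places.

Sum P(wet lawn|·) weighted by the priors over both values of overnight rain:
  P(wet lawn | sprinkler running) = 0.58*0.65 + 0.87*0.35
        = 0.377000 + 0.304500 = 0.681500
Keeping only the overnight rain-present terms gives 0.304500, so
  P(overnight rain | wet lawn, sprinkler running) = 0.304500 / 0.681500 ≈ 0.4468

P(overnight rain | wet lawn, sprinkler running) ≈ 0.4468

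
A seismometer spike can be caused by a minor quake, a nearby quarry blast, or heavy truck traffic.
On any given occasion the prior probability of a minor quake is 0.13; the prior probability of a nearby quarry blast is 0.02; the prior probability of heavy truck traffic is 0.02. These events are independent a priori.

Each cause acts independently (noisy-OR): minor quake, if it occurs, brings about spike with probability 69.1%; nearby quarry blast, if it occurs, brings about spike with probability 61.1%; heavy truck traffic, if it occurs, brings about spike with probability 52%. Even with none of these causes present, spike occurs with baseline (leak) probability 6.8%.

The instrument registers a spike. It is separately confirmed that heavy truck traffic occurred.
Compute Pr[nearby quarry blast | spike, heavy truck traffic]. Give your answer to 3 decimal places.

Pr[nearby quarry blast | spike, heavy truck traffic] ≈ 0.028

Under noisy-OR, P(spike | causes) = 1 − (1−0.068)·∏(1−qᵢ) over the active causes.
P(spike | heavy truck traffic) = 0.55264*0.87*0.98 + 0.825977*0.87*0.02 + 0.861766*0.13*0.98 + 0.946227*0.13*0.02 = 0.471181 + 0.014372 + 0.109789 + 0.002460 = 0.597802
Of this, 0.016832 comes from 0.014372 + 0.002460 (the nearby quarry blast=true cases).
So P(nearby quarry blast | spike, heavy truck traffic) = 0.016832/0.597802 ≈ 0.028.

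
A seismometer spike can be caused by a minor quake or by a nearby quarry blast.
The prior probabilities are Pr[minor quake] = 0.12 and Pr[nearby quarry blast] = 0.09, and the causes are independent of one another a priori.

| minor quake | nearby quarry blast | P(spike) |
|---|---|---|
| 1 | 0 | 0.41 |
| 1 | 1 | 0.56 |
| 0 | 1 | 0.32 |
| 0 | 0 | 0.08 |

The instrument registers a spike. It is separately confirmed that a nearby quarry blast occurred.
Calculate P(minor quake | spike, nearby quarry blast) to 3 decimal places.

For the numerator, keep only minor quake=true terms: 0.56·0.12 = 0.067200
The normalizing constant is 0.32·0.88 + 0.56·0.12 = 0.348800
Posterior = 0.067200 / 0.348800 ≈ 0.193

P(minor quake | spike, nearby quarry blast) ≈ 0.193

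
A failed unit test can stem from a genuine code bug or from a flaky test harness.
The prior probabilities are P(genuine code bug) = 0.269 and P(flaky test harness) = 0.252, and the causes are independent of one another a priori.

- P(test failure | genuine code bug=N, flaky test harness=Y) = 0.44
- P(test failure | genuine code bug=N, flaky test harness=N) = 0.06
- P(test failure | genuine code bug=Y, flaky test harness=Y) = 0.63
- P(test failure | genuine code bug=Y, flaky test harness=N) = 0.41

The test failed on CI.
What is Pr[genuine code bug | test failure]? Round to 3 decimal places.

Pr[genuine code bug | test failure] ≈ 0.524

Weight on genuine code bug=true, given the evidence: 0.082497 + 0.042706 = 0.125203
Denominator P(test failure): 0.06×0.731×0.748 + 0.44×0.731×0.252 + 0.41×0.269×0.748 + 0.63×0.269×0.252 = 0.239063
Posterior = 0.125203 / 0.239063 ≈ 0.524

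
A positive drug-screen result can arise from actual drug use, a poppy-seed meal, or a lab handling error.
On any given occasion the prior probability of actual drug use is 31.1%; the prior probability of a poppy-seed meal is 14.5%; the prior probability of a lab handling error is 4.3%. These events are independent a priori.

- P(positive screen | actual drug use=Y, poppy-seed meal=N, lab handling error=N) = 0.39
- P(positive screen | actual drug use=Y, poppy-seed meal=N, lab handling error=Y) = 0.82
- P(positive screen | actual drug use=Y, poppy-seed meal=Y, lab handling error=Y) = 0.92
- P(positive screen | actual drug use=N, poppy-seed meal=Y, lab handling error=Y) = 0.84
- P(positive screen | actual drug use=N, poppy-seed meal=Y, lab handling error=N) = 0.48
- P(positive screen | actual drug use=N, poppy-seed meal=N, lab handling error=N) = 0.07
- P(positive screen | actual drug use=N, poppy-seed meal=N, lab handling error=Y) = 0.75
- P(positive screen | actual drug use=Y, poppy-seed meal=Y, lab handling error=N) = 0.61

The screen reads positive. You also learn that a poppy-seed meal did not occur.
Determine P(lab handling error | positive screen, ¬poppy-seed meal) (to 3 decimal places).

Enumerate the 4 (actual drug use, lab handling error) configurations and weight by the priors:
  P(positive screen | ¬poppy-seed meal) = 0.07·0.689·0.957 + 0.75·0.689·0.043 + 0.39·0.311·0.957 + 0.82·0.311·0.043
        = 0.046156 + 0.022220 + 0.116075 + 0.010966 = 0.195417
Configurations with lab handling error contribute 0.033186, so
  P(lab handling error | positive screen, ¬poppy-seed meal) = 0.033186 / 0.195417 ≈ 0.170

P(lab handling error | positive screen, ¬poppy-seed meal) ≈ 0.170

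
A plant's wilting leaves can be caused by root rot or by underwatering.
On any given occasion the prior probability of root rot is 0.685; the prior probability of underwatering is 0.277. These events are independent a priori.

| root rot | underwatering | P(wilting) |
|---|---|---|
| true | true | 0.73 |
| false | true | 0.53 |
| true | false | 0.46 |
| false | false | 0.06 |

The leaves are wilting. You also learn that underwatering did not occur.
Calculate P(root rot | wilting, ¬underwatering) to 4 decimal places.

For the numerator, keep only root rot=true terms: 0.46*0.685 = 0.315100
Normalizer over all consistent configurations: 0.06*0.315 + 0.46*0.685 = 0.334000
P(root rot | wilting, ¬underwatering) = 0.315100/0.334000 ≈ 0.9434

P(root rot | wilting, ¬underwatering) ≈ 0.9434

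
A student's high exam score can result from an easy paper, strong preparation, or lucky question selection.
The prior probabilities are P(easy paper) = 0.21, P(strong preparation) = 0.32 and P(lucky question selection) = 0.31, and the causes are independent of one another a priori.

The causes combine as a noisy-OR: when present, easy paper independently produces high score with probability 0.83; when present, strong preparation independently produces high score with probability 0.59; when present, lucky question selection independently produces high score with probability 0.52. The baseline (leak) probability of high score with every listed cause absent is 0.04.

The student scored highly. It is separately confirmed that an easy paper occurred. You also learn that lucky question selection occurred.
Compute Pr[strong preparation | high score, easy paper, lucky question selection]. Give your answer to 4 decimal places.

Pr[strong preparation | high score, easy paper, lucky question selection] ≈ 0.3307

Under noisy-OR, P(high score | causes) = 1 − (1−0.04)·∏(1−qᵢ) over the active causes.
Weight on strong preparation=true, given the evidence: 0.967882·0.32 = 0.309722
Denominator P(high score | easy paper, lucky question selection): 0.921664·0.68 + 0.967882·0.32 = 0.936454
P(strong preparation | high score, easy paper, lucky question selection) = 0.309722/0.936454 ≈ 0.3307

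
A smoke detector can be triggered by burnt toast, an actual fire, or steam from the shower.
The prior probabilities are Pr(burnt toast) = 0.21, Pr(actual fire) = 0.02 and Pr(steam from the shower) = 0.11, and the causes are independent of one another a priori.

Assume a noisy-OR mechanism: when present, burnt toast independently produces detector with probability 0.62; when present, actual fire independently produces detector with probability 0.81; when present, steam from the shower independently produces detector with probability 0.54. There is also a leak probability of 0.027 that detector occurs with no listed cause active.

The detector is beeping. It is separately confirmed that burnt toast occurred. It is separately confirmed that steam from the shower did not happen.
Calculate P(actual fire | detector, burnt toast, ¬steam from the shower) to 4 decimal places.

Under noisy-OR, P(detector | causes) = 1 − (1−0.027)·∏(1−qᵢ) over the active causes.
P(detector | burnt toast, ¬steam from the shower) = 0.63026*0.98 + 0.929749*0.02 = 0.617655 + 0.018595 = 0.636250
Restricting to configurations with actual fire present: 0.929749*0.02 = 0.018595.
So P(actual fire | detector, burnt toast, ¬steam from the shower) = 0.018595/0.636250 ≈ 0.0292.

P(actual fire | detector, burnt toast, ¬steam from the shower) ≈ 0.0292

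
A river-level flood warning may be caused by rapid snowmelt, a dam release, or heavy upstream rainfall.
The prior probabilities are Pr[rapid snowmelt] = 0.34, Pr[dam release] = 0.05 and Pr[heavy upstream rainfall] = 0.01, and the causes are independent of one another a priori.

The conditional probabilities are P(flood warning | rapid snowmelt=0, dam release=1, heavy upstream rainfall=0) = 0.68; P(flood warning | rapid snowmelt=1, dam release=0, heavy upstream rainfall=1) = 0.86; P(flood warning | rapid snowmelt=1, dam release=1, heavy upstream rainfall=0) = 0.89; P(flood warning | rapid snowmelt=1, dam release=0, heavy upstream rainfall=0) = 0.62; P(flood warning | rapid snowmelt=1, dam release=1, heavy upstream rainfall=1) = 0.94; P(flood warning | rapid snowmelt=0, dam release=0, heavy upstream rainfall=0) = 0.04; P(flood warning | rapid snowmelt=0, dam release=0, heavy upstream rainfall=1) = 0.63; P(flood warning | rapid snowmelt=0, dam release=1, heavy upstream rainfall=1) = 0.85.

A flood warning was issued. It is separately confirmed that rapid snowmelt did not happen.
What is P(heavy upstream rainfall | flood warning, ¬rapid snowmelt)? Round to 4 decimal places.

P(heavy upstream rainfall | flood warning, ¬rapid snowmelt) ≈ 0.0825

By total probability over the 4 (dam release, heavy upstream rainfall) configurations:
  P(flood warning | ¬rapid snowmelt) = 0.04×0.95×0.99 + 0.63×0.95×0.01 + 0.68×0.05×0.99 + 0.85×0.05×0.01
        = 0.037620 + 0.005985 + 0.033660 + 0.000425 = 0.077690
Configurations with heavy upstream rainfall contribute 0.006410, so
  P(heavy upstream rainfall | flood warning, ¬rapid snowmelt) = 0.006410 / 0.077690 ≈ 0.0825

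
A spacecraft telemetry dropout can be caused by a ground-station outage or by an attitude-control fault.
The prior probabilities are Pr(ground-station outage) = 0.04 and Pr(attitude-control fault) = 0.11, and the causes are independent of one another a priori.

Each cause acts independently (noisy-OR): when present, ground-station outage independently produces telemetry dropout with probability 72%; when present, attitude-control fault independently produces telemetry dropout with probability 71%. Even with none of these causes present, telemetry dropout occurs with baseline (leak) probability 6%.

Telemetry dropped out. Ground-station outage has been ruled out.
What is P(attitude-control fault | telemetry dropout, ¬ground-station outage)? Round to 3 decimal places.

Under noisy-OR, P(telemetry dropout | causes) = 1 − (1−0.06)·∏(1−qᵢ) over the active causes.
P(telemetry dropout | ¬ground-station outage) = 0.06×0.89 + 0.7274×0.11 = 0.053400 + 0.080014 = 0.133414
Of this, 0.080014 comes from 0.7274×0.11 (the attitude-control fault=true cases).
So P(attitude-control fault | telemetry dropout, ¬ground-station outage) = 0.080014/0.133414 ≈ 0.600.

P(attitude-control fault | telemetry dropout, ¬ground-station outage) ≈ 0.600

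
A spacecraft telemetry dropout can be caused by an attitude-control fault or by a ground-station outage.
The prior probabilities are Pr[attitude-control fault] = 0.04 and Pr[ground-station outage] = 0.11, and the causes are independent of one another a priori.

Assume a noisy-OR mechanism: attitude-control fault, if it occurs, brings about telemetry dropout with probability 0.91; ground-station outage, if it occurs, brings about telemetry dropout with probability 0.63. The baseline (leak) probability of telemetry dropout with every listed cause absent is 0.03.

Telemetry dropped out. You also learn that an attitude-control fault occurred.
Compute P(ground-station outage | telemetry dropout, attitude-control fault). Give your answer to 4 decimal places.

P(ground-station outage | telemetry dropout, attitude-control fault) ≈ 0.1159

Under noisy-OR, P(telemetry dropout | causes) = 1 − (1−0.03)·∏(1−qᵢ) over the active causes.
Weight on ground-station outage=true, given the evidence: 0.967699*0.11 = 0.106447
The normalizing constant is 0.9127*0.89 + 0.967699*0.11 = 0.918750
Posterior = 0.106447 / 0.918750 ≈ 0.1159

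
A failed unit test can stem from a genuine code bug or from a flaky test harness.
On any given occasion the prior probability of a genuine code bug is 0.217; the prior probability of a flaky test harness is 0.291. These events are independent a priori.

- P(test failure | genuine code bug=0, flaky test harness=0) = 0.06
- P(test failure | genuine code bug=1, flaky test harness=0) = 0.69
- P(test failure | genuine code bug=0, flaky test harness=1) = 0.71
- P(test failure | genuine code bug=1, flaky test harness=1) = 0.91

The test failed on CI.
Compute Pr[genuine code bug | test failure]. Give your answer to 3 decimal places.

Enumerate the 4 (genuine code bug, flaky test harness) configurations and weight by the priors:
  P(test failure) = 0.06*0.783*0.709 + 0.71*0.783*0.291 + 0.69*0.217*0.709 + 0.91*0.217*0.291
        = 0.033309 + 0.161776 + 0.106159 + 0.057464 = 0.358708
Configurations with genuine code bug contribute 0.163623, so
  P(genuine code bug | test failure) = 0.163623 / 0.358708 ≈ 0.456

Pr[genuine code bug | test failure] ≈ 0.456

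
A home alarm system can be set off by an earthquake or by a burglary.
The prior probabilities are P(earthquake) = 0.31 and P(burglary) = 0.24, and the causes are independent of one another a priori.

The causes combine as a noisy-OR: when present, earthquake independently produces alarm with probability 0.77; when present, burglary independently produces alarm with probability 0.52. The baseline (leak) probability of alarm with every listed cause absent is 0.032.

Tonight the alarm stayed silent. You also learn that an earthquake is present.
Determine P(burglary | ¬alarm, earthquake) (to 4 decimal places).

P(burglary | ¬alarm, earthquake) ≈ 0.1316

Under noisy-OR, P(alarm | causes) = 1 − (1−0.032)·∏(1−qᵢ) over the active causes.
Enumerate both values of burglary and weight by the priors:
  P(¬alarm | earthquake) = 0.22264·0.76 + 0.106867·0.24
        = 0.169206 + 0.025648 = 0.194854
Configurations with burglary contribute 0.025648, so
  P(burglary | ¬alarm, earthquake) = 0.025648 / 0.194854 ≈ 0.1316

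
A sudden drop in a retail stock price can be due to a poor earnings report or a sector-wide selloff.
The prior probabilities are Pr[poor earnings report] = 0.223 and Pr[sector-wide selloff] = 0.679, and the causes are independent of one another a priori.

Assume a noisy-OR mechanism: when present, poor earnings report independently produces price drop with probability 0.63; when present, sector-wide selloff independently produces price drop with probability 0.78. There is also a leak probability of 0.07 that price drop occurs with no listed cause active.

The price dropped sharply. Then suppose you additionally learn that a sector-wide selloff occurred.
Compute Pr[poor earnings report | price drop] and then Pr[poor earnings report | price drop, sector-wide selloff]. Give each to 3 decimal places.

Pr[poor earnings report | price drop] ≈ 0.300; Pr[poor earnings report | price drop, sector-wide selloff] ≈ 0.250

Under noisy-OR, P(price drop | causes) = 1 − (1−0.07)·∏(1−qᵢ) over the active causes.
Sum P(price drop|·) weighted by the priors over the 4 (poor earnings report, sector-wide selloff) configurations:
  P(price drop) = 0.07*0.777*0.321 + 0.7954*0.777*0.679 + 0.6559*0.223*0.321 + 0.924298*0.223*0.679
        = 0.017459 + 0.419640 + 0.046951 + 0.139954 = 0.624004
Configurations with poor earnings report contribute 0.186905, so
  P(poor earnings report | price drop) = 0.186905 / 0.624004 ≈ 0.300

With the extra evidence:
P(price drop | sector-wide selloff) = 0.7954×0.777 + 0.924298×0.223 = 0.618026 + 0.206118 = 0.824144
Restricting to configurations with poor earnings report present: 0.924298×0.223 = 0.206118.
P(poor earnings report | price drop, sector-wide selloff) = 0.206118 / 0.824144 ≈ 0.250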